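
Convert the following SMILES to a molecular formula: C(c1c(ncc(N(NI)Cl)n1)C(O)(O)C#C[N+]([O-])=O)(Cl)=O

C8H4Cl2IN5O5

Heavy atoms from the SMILES: 8 C, 2 Cl, 1 I, 5 N, 5 O.
Implicit hydrogens by atom environment:
  4 × C: no H
  3 × C (aromatic): no H
  2 × Cl: no H
  2 × N (aromatic): no H
  2 × O: 1 H each → 2
  2 × O: no H
  1 × C (aromatic): 1 H
  1 × I: no H
  1 × N: 1 H
  1 × N: no H
  1 × N (charge +1): no H
  1 × O (charge -1): no H
  Total hydrogens = 4.
Molecular formula: C8H4Cl2IN5O5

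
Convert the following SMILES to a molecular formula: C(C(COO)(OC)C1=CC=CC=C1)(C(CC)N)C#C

Heavy atoms from the SMILES: 15 C, 1 N, 3 O.
Implicit hydrogens by atom environment:
  5 × C (aromatic): 1 H each → 5
  3 × C: 1 H each → 3
  2 × C: 3 H each → 6
  2 × C: 2 H each → 4
  2 × C: no H
  2 × O: no H
  1 × C (aromatic): no H
  1 × N: 2 H
  1 × O: 1 H
  Total hydrogens = 21.
Molecular formula: C15H21NO3

C15H21NO3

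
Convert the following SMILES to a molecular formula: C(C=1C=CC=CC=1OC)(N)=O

C8H9NO2

Heavy atoms from the SMILES: 8 C, 1 N, 2 O.
Implicit hydrogens by atom environment:
  4 × C (aromatic): 1 H each → 4
  2 × C (aromatic): no H
  2 × O: no H
  1 × C: 3 H
  1 × C: no H
  1 × N: 2 H
  Total hydrogens = 9.
Molecular formula: C8H9NO2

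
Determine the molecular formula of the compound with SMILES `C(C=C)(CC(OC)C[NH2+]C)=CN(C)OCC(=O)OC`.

Heavy atoms from the SMILES: 13 C, 2 N, 4 O.
Implicit hydrogens by atom environment:
  4 × C: 3 H each → 12
  4 × C: 2 H each → 8
  4 × O: no H
  3 × C: 1 H each → 3
  2 × C: no H
  1 × N (charge +1): 2 H
  1 × N: no H
  Total hydrogens = 25.
Net charge +1.
Molecular formula: C13H25N2O4+

C13H25N2O4+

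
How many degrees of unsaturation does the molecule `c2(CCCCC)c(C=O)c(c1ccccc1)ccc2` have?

9

Molecular formula from the SMILES: C18H20O.
DoU = (2C + 2 + N − H − X)/2 = (2·18 + 2 + 0 − 20 − 0)/2 = 18/2 = 9.
(Structurally: 2 ring(s) + 7 π bond(s) = 9.)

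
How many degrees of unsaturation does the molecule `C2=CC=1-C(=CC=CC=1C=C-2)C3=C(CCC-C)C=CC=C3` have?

11

Molecular formula from the SMILES: C20H20.
DoU = (2C + 2 + N − H − X)/2 = (2·20 + 2 + 0 − 20 − 0)/2 = 22/2 = 11.
(Structurally: 3 ring(s) + 8 π bond(s) = 11.)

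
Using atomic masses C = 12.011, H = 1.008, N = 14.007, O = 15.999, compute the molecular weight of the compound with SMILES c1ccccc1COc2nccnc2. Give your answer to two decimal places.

186.21

Molecular formula: C11H10N2O.
M = 11×12.011 + 10×1.008 + 2×14.007 + 1×15.999 = 186.21 g/mol.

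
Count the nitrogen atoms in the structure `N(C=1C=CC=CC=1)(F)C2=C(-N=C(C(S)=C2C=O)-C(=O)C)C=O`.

The symbol for nitrogen appears 2 times in the SMILES.

2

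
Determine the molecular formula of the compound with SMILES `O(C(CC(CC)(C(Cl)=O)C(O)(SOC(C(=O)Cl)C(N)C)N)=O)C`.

C12H20Cl2N2O6S

Heavy atoms from the SMILES: 12 C, 2 Cl, 2 N, 6 O, 1 S.
Implicit hydrogens by atom environment:
  5 × C: no H
  5 × O: no H
  3 × C: 3 H each → 9
  2 × C: 2 H each → 4
  2 × C: 1 H each → 2
  2 × Cl: no H
  2 × N: 2 H each → 4
  1 × O: 1 H
  1 × S: no H
  Total hydrogens = 20.
Molecular formula: C12H20Cl2N2O6S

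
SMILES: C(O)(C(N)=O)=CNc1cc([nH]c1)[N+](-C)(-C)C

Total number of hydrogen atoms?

Hydrogens are implicit in SMILES; fill each atom to its normal valence:
  3 × C: 3 H each → 9
  2 × C (aromatic): 1 H each → 2
  2 × C (aromatic): no H
  2 × C: no H
  1 × C: 1 H
  1 × N: 2 H
  1 × N (aromatic): 1 H
  1 × N: 1 H
  1 × N (charge +1): no H
  1 × O: 1 H
  1 × O: no H
  Total hydrogens = 17.

17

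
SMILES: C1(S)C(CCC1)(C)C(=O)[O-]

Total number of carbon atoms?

7

The symbol for carbon appears 7 times in the SMILES.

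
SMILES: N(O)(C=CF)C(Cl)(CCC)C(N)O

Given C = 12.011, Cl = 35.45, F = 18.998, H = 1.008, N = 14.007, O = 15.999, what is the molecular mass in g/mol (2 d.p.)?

212.65

Molecular formula: C7H14ClFN2O2.
M = 7×12.011 + 1×35.45 + 1×18.998 + 14×1.008 + 2×14.007 + 2×15.999 = 212.65 g/mol.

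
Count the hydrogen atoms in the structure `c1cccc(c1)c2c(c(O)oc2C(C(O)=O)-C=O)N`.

11

Hydrogens are implicit in SMILES; fill each atom to its normal valence:
  5 × C (aromatic): 1 H each → 5
  5 × C (aromatic): no H
  2 × C: 1 H each → 2
  2 × O: 1 H each → 2
  2 × O: no H
  1 × C: no H
  1 × N: 2 H
  1 × O (aromatic): no H
  Total hydrogens = 11.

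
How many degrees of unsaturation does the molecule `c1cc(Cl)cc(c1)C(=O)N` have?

Molecular formula from the SMILES: C7H6ClNO.
DoU = (2C + 2 + N − H − X)/2 = (2·7 + 2 + 1 − 6 − 1)/2 = 10/2 = 5.
(Structurally: 1 ring(s) + 4 π bond(s) = 5.)

5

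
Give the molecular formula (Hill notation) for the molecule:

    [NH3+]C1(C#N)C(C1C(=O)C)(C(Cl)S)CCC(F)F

Heavy atoms from the SMILES: 10 C, 1 Cl, 2 F, 2 N, 1 O, 1 S.
Implicit hydrogens by atom environment:
  4 × C: no H
  3 × C: 1 H each → 3
  2 × C: 2 H each → 4
  2 × F: no H
  1 × C: 3 H
  1 × Cl: no H
  1 × N (charge +1): 3 H
  1 × N: no H
  1 × O: no H
  1 × S: 1 H
  Total hydrogens = 14.
Net charge +1.
Molecular formula: C10H14ClF2N2OS+

C10H14ClF2N2OS+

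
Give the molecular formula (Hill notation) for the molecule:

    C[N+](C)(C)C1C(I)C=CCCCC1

C11H21IN+

Heavy atoms from the SMILES: 11 C, 1 I, 1 N.
Implicit hydrogens by atom environment:
  4 × C: 2 H each → 8
  4 × C: 1 H each → 4
  3 × C: 3 H each → 9
  1 × I: no H
  1 × N (charge +1): no H
  Total hydrogens = 21.
Net charge +1.
Molecular formula: C11H21IN+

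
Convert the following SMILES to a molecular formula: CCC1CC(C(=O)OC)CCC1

Heavy atoms from the SMILES: 10 C, 2 O.
Implicit hydrogens by atom environment:
  5 × C: 2 H each → 10
  2 × C: 3 H each → 6
  2 × C: 1 H each → 2
  2 × O: no H
  1 × C: no H
  Total hydrogens = 18.
Molecular formula: C10H18O2

C10H18O2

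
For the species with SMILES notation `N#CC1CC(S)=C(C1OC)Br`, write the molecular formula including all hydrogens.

C7H8BrNOS

Heavy atoms from the SMILES: 1 Br, 7 C, 1 N, 1 O, 1 S.
Implicit hydrogens by atom environment:
  3 × C: no H
  2 × C: 1 H each → 2
  1 × Br: no H
  1 × C: 3 H
  1 × C: 2 H
  1 × N: no H
  1 × O: no H
  1 × S: 1 H
  Total hydrogens = 8.
Molecular formula: C7H8BrNOS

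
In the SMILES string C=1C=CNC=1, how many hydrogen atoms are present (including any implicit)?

5

Hydrogens are implicit in SMILES; fill each atom to its normal valence:
  4 × C (aromatic): 1 H each → 4
  1 × N (aromatic): 1 H
  Total hydrogens = 5.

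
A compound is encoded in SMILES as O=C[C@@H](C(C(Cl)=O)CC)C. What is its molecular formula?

C7H11ClO2

Heavy atoms from the SMILES: 7 C, 1 Cl, 2 O.
Implicit hydrogens by atom environment:
  3 × C: 1 H each → 3
  2 × C: 3 H each → 6
  2 × O: no H
  1 × C: 2 H
  1 × C: no H
  1 × Cl: no H
  Total hydrogens = 11.
Molecular formula: C7H11ClO2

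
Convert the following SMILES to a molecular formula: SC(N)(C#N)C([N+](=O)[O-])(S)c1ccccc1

C9H9N3O2S2

Heavy atoms from the SMILES: 9 C, 3 N, 2 O, 2 S.
Implicit hydrogens by atom environment:
  5 × C (aromatic): 1 H each → 5
  3 × C: no H
  2 × S: 1 H each → 2
  1 × C (aromatic): no H
  1 × N: 2 H
  1 × N (charge +1): no H
  1 × N: no H
  1 × O: no H
  1 × O (charge -1): no H
  Total hydrogens = 9.
Molecular formula: C9H9N3O2S2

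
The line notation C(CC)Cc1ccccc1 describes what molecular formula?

C10H14

Heavy atoms from the SMILES: 10 C.
Implicit hydrogens by atom environment:
  5 × C (aromatic): 1 H each → 5
  3 × C: 2 H each → 6
  1 × C: 3 H
  1 × C (aromatic): no H
  Total hydrogens = 14.
Molecular formula: C10H14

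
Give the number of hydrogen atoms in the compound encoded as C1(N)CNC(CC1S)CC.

16

Hydrogens are implicit in SMILES; fill each atom to its normal valence:
  3 × C: 2 H each → 6
  3 × C: 1 H each → 3
  1 × C: 3 H
  1 × N: 2 H
  1 × N: 1 H
  1 × S: 1 H
  Total hydrogens = 16.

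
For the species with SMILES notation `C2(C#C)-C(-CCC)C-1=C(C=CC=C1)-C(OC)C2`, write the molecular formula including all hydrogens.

C16H20O

Heavy atoms from the SMILES: 16 C, 1 O.
Implicit hydrogens by atom environment:
  4 × C (aromatic): 1 H each → 4
  4 × C: 1 H each → 4
  3 × C: 2 H each → 6
  2 × C: 3 H each → 6
  2 × C (aromatic): no H
  1 × C: no H
  1 × O: no H
  Total hydrogens = 20.
Molecular formula: C16H20O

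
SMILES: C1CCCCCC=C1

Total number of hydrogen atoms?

Hydrogens are implicit in SMILES; fill each atom to its normal valence:
  6 × C: 2 H each → 12
  2 × C: 1 H each → 2
  Total hydrogens = 14.

14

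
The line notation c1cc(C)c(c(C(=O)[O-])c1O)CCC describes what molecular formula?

Heavy atoms from the SMILES: 11 C, 3 O.
Implicit hydrogens by atom environment:
  4 × C (aromatic): no H
  2 × C: 3 H each → 6
  2 × C: 2 H each → 4
  2 × C (aromatic): 1 H each → 2
  1 × C: no H
  1 × O: 1 H
  1 × O: no H
  1 × O (charge -1): no H
  Total hydrogens = 13.
Net charge -1.
Molecular formula: C11H13O3-

C11H13O3-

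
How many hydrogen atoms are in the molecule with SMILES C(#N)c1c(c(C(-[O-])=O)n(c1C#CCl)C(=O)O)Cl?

Hydrogens are implicit in SMILES; fill each atom to its normal valence:
  5 × C: no H
  4 × C (aromatic): no H
  2 × Cl: no H
  2 × O: no H
  1 × N (aromatic): no H
  1 × N: no H
  1 × O: 1 H
  1 × O (charge -1): no H
  Total hydrogens = 1.

1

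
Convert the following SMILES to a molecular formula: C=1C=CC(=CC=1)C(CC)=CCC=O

Heavy atoms from the SMILES: 12 C, 1 O.
Implicit hydrogens by atom environment:
  5 × C (aromatic): 1 H each → 5
  2 × C: 2 H each → 4
  2 × C: 1 H each → 2
  1 × C: 3 H
  1 × C: no H
  1 × C (aromatic): no H
  1 × O: no H
  Total hydrogens = 14.
Molecular formula: C12H14O

C12H14O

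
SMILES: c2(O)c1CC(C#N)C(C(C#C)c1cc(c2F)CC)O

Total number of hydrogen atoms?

Hydrogens are implicit in SMILES; fill each atom to its normal valence:
  5 × C (aromatic): no H
  4 × C: 1 H each → 4
  2 × C: 2 H each → 4
  2 × C: no H
  2 × O: 1 H each → 2
  1 × C: 3 H
  1 × C (aromatic): 1 H
  1 × F: no H
  1 × N: no H
  Total hydrogens = 14.

14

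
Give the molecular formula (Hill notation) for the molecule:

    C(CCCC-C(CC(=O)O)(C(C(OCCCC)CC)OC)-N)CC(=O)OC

Heavy atoms from the SMILES: 20 C, 1 N, 6 O.
Implicit hydrogens by atom environment:
  11 × C: 2 H each → 22
  5 × O: no H
  4 × C: 3 H each → 12
  3 × C: no H
  2 × C: 1 H each → 2
  1 × N: 2 H
  1 × O: 1 H
  Total hydrogens = 39.
Molecular formula: C20H39NO6

C20H39NO6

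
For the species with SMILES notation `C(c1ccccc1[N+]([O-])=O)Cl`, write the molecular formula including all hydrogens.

Heavy atoms from the SMILES: 7 C, 1 Cl, 1 N, 2 O.
Implicit hydrogens by atom environment:
  4 × C (aromatic): 1 H each → 4
  2 × C (aromatic): no H
  1 × C: 2 H
  1 × Cl: no H
  1 × N (charge +1): no H
  1 × O: no H
  1 × O (charge -1): no H
  Total hydrogens = 6.
Molecular formula: C7H6ClNO2

C7H6ClNO2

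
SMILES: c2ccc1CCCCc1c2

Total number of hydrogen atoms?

Hydrogens are implicit in SMILES; fill each atom to its normal valence:
  4 × C: 2 H each → 8
  4 × C (aromatic): 1 H each → 4
  2 × C (aromatic): no H
  Total hydrogens = 12.

12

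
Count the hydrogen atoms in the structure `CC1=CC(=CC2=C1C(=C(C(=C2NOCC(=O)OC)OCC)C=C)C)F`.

22

Hydrogens are implicit in SMILES; fill each atom to its normal valence:
  8 × C (aromatic): no H
  4 × C: 3 H each → 12
  4 × O: no H
  3 × C: 2 H each → 6
  2 × C (aromatic): 1 H each → 2
  1 × C: 1 H
  1 × C: no H
  1 × F: no H
  1 × N: 1 H
  Total hydrogens = 22.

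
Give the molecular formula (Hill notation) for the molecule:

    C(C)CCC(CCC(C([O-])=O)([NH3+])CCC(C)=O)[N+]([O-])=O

Heavy atoms from the SMILES: 13 C, 2 N, 5 O.
Implicit hydrogens by atom environment:
  7 × C: 2 H each → 14
  3 × C: no H
  3 × O: no H
  2 × C: 3 H each → 6
  2 × O (charge -1): no H
  1 × C: 1 H
  1 × N (charge +1): 3 H
  1 × N (charge +1): no H
  Total hydrogens = 24.
Molecular formula: C13H24N2O5

C13H24N2O5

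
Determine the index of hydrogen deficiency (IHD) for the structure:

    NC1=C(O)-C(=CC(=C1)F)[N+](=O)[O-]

Molecular formula from the SMILES: C6H5FN2O3.
DoU = (2C + 2 + N − H − X)/2 = (2·6 + 2 + 2 − 5 − 1)/2 = 10/2 = 5.
(Structurally: 1 ring(s) + 4 π bond(s) = 5.)

5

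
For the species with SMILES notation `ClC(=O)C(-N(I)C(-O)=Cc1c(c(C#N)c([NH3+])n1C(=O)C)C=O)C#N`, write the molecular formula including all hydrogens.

Heavy atoms from the SMILES: 13 C, 1 Cl, 1 I, 5 N, 4 O.
Implicit hydrogens by atom environment:
  5 × C: no H
  4 × C (aromatic): no H
  3 × C: 1 H each → 3
  3 × N: no H
  3 × O: no H
  1 × C: 3 H
  1 × Cl: no H
  1 × I: no H
  1 × N (charge +1): 3 H
  1 × N (aromatic): no H
  1 × O: 1 H
  Total hydrogens = 10.
Net charge +1.
Molecular formula: C13H10ClIN5O4+

C13H10ClIN5O4+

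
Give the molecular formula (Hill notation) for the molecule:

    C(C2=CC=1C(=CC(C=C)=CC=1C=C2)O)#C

Heavy atoms from the SMILES: 14 C, 1 O.
Implicit hydrogens by atom environment:
  5 × C (aromatic): 1 H each → 5
  5 × C (aromatic): no H
  2 × C: 1 H each → 2
  1 × C: 2 H
  1 × C: no H
  1 × O: 1 H
  Total hydrogens = 10.
Molecular formula: C14H10O

C14H10O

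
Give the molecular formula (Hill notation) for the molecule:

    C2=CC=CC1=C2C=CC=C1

C10H8

Heavy atoms from the SMILES: 10 C.
Implicit hydrogens by atom environment:
  8 × C (aromatic): 1 H each → 8
  2 × C (aromatic): no H
  Total hydrogens = 8.
Molecular formula: C10H8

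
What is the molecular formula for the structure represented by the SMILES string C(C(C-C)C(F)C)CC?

Heavy atoms from the SMILES: 8 C, 1 F.
Implicit hydrogens by atom environment:
  3 × C: 3 H each → 9
  3 × C: 2 H each → 6
  2 × C: 1 H each → 2
  1 × F: no H
  Total hydrogens = 17.
Molecular formula: C8H17F

C8H17F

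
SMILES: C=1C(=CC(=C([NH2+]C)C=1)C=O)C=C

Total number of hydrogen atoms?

Hydrogens are implicit in SMILES; fill each atom to its normal valence:
  3 × C (aromatic): 1 H each → 3
  3 × C (aromatic): no H
  2 × C: 1 H each → 2
  1 × C: 3 H
  1 × C: 2 H
  1 × N (charge +1): 2 H
  1 × O: no H
  Total hydrogens = 12.

12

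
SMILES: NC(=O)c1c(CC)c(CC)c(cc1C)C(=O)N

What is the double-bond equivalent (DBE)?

Molecular formula from the SMILES: C13H18N2O2.
DoU = (2C + 2 + N − H − X)/2 = (2·13 + 2 + 2 − 18 − 0)/2 = 12/2 = 6.
(Structurally: 1 ring(s) + 5 π bond(s) = 6.)

6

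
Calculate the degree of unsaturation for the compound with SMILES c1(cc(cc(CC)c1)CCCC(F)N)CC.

Molecular formula from the SMILES: C14H22FN.
DoU = (2C + 2 + N − H − X)/2 = (2·14 + 2 + 1 − 22 − 1)/2 = 8/2 = 4.
(Structurally: 1 ring(s) + 3 π bond(s) = 4.)

4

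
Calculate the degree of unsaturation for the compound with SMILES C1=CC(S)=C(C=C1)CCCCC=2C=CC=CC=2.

Molecular formula from the SMILES: C16H18S.
DoU = (2C + 2 + N − H − X)/2 = (2·16 + 2 + 0 − 18 − 0)/2 = 16/2 = 8.
(Structurally: 2 ring(s) + 6 π bond(s) = 8.)

8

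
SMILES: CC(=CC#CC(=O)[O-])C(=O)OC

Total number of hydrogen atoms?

Hydrogens are implicit in SMILES; fill each atom to its normal valence:
  5 × C: no H
  3 × O: no H
  2 × C: 3 H each → 6
  1 × C: 1 H
  1 × O (charge -1): no H
  Total hydrogens = 7.

7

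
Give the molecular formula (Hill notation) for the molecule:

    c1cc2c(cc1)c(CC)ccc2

Heavy atoms from the SMILES: 12 C.
Implicit hydrogens by atom environment:
  7 × C (aromatic): 1 H each → 7
  3 × C (aromatic): no H
  1 × C: 3 H
  1 × C: 2 H
  Total hydrogens = 12.
Molecular formula: C12H12

C12H12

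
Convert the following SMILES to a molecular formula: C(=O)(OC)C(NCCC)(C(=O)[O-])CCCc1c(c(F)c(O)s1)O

C14H19FNO6S-

Heavy atoms from the SMILES: 14 C, 1 F, 1 N, 6 O, 1 S.
Implicit hydrogens by atom environment:
  5 × C: 2 H each → 10
  4 × C (aromatic): no H
  3 × C: no H
  3 × O: no H
  2 × C: 3 H each → 6
  2 × O: 1 H each → 2
  1 × F: no H
  1 × N: 1 H
  1 × O (charge -1): no H
  1 × S (aromatic): no H
  Total hydrogens = 19.
Net charge -1.
Molecular formula: C14H19FNO6S-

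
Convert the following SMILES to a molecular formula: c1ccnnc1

Heavy atoms from the SMILES: 4 C, 2 N.
Implicit hydrogens by atom environment:
  4 × C (aromatic): 1 H each → 4
  2 × N (aromatic): no H
  Total hydrogens = 4.
Molecular formula: C4H4N2

C4H4N2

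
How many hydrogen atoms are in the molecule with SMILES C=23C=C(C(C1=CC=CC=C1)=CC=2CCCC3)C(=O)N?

Hydrogens are implicit in SMILES; fill each atom to its normal valence:
  7 × C (aromatic): 1 H each → 7
  5 × C (aromatic): no H
  4 × C: 2 H each → 8
  1 × C: no H
  1 × N: 2 H
  1 × O: no H
  Total hydrogens = 17.

17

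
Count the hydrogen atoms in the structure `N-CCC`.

Hydrogens are implicit in SMILES; fill each atom to its normal valence:
  2 × C: 2 H each → 4
  1 × C: 3 H
  1 × N: 2 H
  Total hydrogens = 9.

9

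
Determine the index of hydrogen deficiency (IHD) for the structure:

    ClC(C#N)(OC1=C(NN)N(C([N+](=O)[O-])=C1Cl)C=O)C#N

9

Molecular formula from the SMILES: C8H4Cl2N6O4.
DoU = (2C + 2 + N − H − X)/2 = (2·8 + 2 + 6 − 4 − 2)/2 = 18/2 = 9.
(Structurally: 1 ring(s) + 8 π bond(s) = 9.)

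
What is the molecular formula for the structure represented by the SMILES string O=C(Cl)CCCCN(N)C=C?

Heavy atoms from the SMILES: 7 C, 1 Cl, 2 N, 1 O.
Implicit hydrogens by atom environment:
  5 × C: 2 H each → 10
  1 × C: 1 H
  1 × C: no H
  1 × Cl: no H
  1 × N: 2 H
  1 × N: no H
  1 × O: no H
  Total hydrogens = 13.
Molecular formula: C7H13ClN2O

C7H13ClN2O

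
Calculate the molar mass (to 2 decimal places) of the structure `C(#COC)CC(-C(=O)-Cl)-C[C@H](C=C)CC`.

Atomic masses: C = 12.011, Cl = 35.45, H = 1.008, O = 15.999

Molecular formula: C12H17ClO2.
M = 12×12.011 + 1×35.45 + 17×1.008 + 2×15.999 = 228.72 g/mol.

228.72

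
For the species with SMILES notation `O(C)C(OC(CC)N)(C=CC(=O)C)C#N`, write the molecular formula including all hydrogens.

Heavy atoms from the SMILES: 10 C, 2 N, 3 O.
Implicit hydrogens by atom environment:
  3 × C: 3 H each → 9
  3 × C: 1 H each → 3
  3 × C: no H
  3 × O: no H
  1 × C: 2 H
  1 × N: 2 H
  1 × N: no H
  Total hydrogens = 16.
Molecular formula: C10H16N2O3

C10H16N2O3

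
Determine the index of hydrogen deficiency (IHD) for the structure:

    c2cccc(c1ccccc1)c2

Molecular formula from the SMILES: C12H10.
DoU = (2C + 2 + N − H − X)/2 = (2·12 + 2 + 0 − 10 − 0)/2 = 16/2 = 8.
(Structurally: 2 ring(s) + 6 π bond(s) = 8.)

8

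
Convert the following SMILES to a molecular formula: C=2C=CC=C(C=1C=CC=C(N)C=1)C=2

Heavy atoms from the SMILES: 12 C, 1 N.
Implicit hydrogens by atom environment:
  9 × C (aromatic): 1 H each → 9
  3 × C (aromatic): no H
  1 × N: 2 H
  Total hydrogens = 11.
Molecular formula: C12H11N

C12H11N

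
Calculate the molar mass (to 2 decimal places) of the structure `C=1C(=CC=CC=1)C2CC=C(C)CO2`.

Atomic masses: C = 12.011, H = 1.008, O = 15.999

Molecular formula: C12H14O.
M = 12×12.011 + 14×1.008 + 1×15.999 = 174.24 g/mol.

174.24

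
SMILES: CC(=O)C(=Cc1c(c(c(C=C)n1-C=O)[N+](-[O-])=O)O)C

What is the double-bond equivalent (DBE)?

8

Molecular formula from the SMILES: C12H12N2O5.
DoU = (2C + 2 + N − H − X)/2 = (2·12 + 2 + 2 − 12 − 0)/2 = 16/2 = 8.
(Structurally: 1 ring(s) + 7 π bond(s) = 8.)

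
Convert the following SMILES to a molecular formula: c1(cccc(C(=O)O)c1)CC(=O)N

Heavy atoms from the SMILES: 9 C, 1 N, 3 O.
Implicit hydrogens by atom environment:
  4 × C (aromatic): 1 H each → 4
  2 × C (aromatic): no H
  2 × C: no H
  2 × O: no H
  1 × C: 2 H
  1 × N: 2 H
  1 × O: 1 H
  Total hydrogens = 9.
Molecular formula: C9H9NO3

C9H9NO3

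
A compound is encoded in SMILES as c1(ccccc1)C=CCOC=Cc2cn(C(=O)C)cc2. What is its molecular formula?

C17H17NO2

Heavy atoms from the SMILES: 17 C, 1 N, 2 O.
Implicit hydrogens by atom environment:
  8 × C (aromatic): 1 H each → 8
  4 × C: 1 H each → 4
  2 × C (aromatic): no H
  2 × O: no H
  1 × C: 3 H
  1 × C: 2 H
  1 × C: no H
  1 × N (aromatic): no H
  Total hydrogens = 17.
Molecular formula: C17H17NO2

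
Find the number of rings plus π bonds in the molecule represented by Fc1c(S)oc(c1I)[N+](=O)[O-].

Molecular formula from the SMILES: C4HFINO3S.
DoU = (2C + 2 + N − H − X)/2 = (2·4 + 2 + 1 − 1 − 2)/2 = 8/2 = 4.
(Structurally: 1 ring(s) + 3 π bond(s) = 4.)

4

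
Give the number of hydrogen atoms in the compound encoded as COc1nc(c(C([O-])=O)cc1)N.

Hydrogens are implicit in SMILES; fill each atom to its normal valence:
  3 × C (aromatic): no H
  2 × C (aromatic): 1 H each → 2
  2 × O: no H
  1 × C: 3 H
  1 × C: no H
  1 × N: 2 H
  1 × N (aromatic): no H
  1 × O (charge -1): no H
  Total hydrogens = 7.

7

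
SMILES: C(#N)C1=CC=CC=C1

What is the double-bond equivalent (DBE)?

6

Molecular formula from the SMILES: C7H5N.
DoU = (2C + 2 + N − H − X)/2 = (2·7 + 2 + 1 − 5 − 0)/2 = 12/2 = 6.
(Structurally: 1 ring(s) + 5 π bond(s) = 6.)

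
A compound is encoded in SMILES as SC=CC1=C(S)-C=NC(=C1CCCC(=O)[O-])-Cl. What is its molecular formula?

C11H11ClNO2S2-

Heavy atoms from the SMILES: 11 C, 1 Cl, 1 N, 2 O, 2 S.
Implicit hydrogens by atom environment:
  4 × C (aromatic): no H
  3 × C: 2 H each → 6
  2 × C: 1 H each → 2
  2 × S: 1 H each → 2
  1 × C (aromatic): 1 H
  1 × C: no H
  1 × Cl: no H
  1 × N (aromatic): no H
  1 × O: no H
  1 × O (charge -1): no H
  Total hydrogens = 11.
Net charge -1.
Molecular formula: C11H11ClNO2S2-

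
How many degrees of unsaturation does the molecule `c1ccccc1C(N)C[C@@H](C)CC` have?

4

Molecular formula from the SMILES: C12H19N.
DoU = (2C + 2 + N − H − X)/2 = (2·12 + 2 + 1 − 19 − 0)/2 = 8/2 = 4.
(Structurally: 1 ring(s) + 3 π bond(s) = 4.)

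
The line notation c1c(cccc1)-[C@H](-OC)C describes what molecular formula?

Heavy atoms from the SMILES: 9 C, 1 O.
Implicit hydrogens by atom environment:
  5 × C (aromatic): 1 H each → 5
  2 × C: 3 H each → 6
  1 × C: 1 H
  1 × C (aromatic): no H
  1 × O: no H
  Total hydrogens = 12.
Molecular formula: C9H12O

C9H12O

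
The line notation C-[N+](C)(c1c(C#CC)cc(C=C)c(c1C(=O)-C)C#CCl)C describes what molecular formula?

C18H19ClNO+

Heavy atoms from the SMILES: 18 C, 1 Cl, 1 N, 1 O.
Implicit hydrogens by atom environment:
  5 × C: 3 H each → 15
  5 × C (aromatic): no H
  5 × C: no H
  1 × C: 2 H
  1 × C (aromatic): 1 H
  1 × C: 1 H
  1 × Cl: no H
  1 × N (charge +1): no H
  1 × O: no H
  Total hydrogens = 19.
Net charge +1.
Molecular formula: C18H19ClNO+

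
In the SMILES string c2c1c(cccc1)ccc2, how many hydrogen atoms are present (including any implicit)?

8

Hydrogens are implicit in SMILES; fill each atom to its normal valence:
  8 × C (aromatic): 1 H each → 8
  2 × C (aromatic): no H
  Total hydrogens = 8.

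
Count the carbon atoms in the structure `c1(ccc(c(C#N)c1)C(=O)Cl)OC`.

The symbol for carbon appears 9 times in the SMILES. Lowercase c denotes aromatic carbon and counts toward C.

9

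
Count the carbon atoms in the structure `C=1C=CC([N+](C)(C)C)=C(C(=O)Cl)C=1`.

10

The symbol for carbon appears 10 times in the SMILES. (Cl is a single chlorine, not C + l.)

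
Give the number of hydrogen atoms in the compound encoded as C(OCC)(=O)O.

Hydrogens are implicit in SMILES; fill each atom to its normal valence:
  2 × O: no H
  1 × C: 3 H
  1 × C: 2 H
  1 × C: no H
  1 × O: 1 H
  Total hydrogens = 6.

6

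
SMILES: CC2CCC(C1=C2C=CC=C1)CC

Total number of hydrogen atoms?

Hydrogens are implicit in SMILES; fill each atom to its normal valence:
  4 × C (aromatic): 1 H each → 4
  3 × C: 2 H each → 6
  2 × C: 3 H each → 6
  2 × C: 1 H each → 2
  2 × C (aromatic): no H
  Total hydrogens = 18.

18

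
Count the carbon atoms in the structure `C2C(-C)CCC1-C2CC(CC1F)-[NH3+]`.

The symbol for carbon appears 11 times in the SMILES.

11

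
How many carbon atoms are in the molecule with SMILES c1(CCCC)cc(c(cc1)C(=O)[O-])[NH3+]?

The symbol for carbon appears 11 times in the SMILES. Lowercase c denotes aromatic carbon and counts toward C.

11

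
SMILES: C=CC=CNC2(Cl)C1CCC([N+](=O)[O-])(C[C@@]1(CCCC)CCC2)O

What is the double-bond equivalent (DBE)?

5

Molecular formula from the SMILES: C18H29ClN2O3.
DoU = (2C + 2 + N − H − X)/2 = (2·18 + 2 + 2 − 29 − 1)/2 = 10/2 = 5.
(Structurally: 2 ring(s) + 3 π bond(s) = 5.)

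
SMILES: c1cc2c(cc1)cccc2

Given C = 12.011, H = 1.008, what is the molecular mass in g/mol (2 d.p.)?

128.17

Molecular formula: C10H8.
M = 10×12.011 + 8×1.008 = 128.17 g/mol.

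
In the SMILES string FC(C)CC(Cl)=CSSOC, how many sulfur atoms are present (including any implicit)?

2

The symbol for sulfur appears 2 times in the SMILES.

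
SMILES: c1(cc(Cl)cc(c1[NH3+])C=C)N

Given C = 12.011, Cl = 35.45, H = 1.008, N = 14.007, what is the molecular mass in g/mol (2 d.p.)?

Molecular formula: C8H10ClN2+.
M = 8×12.011 + 1×35.45 + 10×1.008 + 2×14.007 = 169.63 g/mol.

169.63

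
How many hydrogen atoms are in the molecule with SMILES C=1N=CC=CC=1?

5

Hydrogens are implicit in SMILES; fill each atom to its normal valence:
  5 × C (aromatic): 1 H each → 5
  1 × N (aromatic): no H
  Total hydrogens = 5.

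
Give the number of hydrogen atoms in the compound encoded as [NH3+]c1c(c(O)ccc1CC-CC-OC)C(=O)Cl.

Hydrogens are implicit in SMILES; fill each atom to its normal valence:
  4 × C: 2 H each → 8
  4 × C (aromatic): no H
  2 × C (aromatic): 1 H each → 2
  2 × O: no H
  1 × C: 3 H
  1 × C: no H
  1 × Cl: no H
  1 × N (charge +1): 3 H
  1 × O: 1 H
  Total hydrogens = 17.

17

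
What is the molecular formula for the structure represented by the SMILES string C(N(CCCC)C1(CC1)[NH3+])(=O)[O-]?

C8H16N2O2

Heavy atoms from the SMILES: 8 C, 2 N, 2 O.
Implicit hydrogens by atom environment:
  5 × C: 2 H each → 10
  2 × C: no H
  1 × C: 3 H
  1 × N (charge +1): 3 H
  1 × N: no H
  1 × O: no H
  1 × O (charge -1): no H
  Total hydrogens = 16.
Molecular formula: C8H16N2O2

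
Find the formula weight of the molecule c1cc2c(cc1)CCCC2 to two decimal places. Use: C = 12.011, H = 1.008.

Molecular formula: C10H12.
M = 10×12.011 + 12×1.008 = 132.21 g/mol.

132.21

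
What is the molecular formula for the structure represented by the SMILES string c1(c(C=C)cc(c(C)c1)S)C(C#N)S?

C11H11NS2

Heavy atoms from the SMILES: 11 C, 1 N, 2 S.
Implicit hydrogens by atom environment:
  4 × C (aromatic): no H
  2 × C (aromatic): 1 H each → 2
  2 × C: 1 H each → 2
  2 × S: 1 H each → 2
  1 × C: 3 H
  1 × C: 2 H
  1 × C: no H
  1 × N: no H
  Total hydrogens = 11.
Molecular formula: C11H11NS2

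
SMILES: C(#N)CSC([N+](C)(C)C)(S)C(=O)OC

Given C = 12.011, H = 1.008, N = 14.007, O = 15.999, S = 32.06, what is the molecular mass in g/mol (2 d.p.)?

235.34

Molecular formula: C8H15N2O2S2+.
M = 8×12.011 + 15×1.008 + 2×14.007 + 2×15.999 + 2×32.06 = 235.34 g/mol.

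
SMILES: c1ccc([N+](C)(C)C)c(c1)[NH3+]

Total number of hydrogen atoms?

16

Hydrogens are implicit in SMILES; fill each atom to its normal valence:
  4 × C (aromatic): 1 H each → 4
  3 × C: 3 H each → 9
  2 × C (aromatic): no H
  1 × N (charge +1): 3 H
  1 × N (charge +1): no H
  Total hydrogens = 16.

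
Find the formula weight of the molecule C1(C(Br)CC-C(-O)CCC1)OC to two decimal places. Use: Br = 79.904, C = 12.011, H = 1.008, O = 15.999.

Molecular formula: C9H17BrO2.
M = 1×79.904 + 9×12.011 + 17×1.008 + 2×15.999 = 237.14 g/mol.

237.14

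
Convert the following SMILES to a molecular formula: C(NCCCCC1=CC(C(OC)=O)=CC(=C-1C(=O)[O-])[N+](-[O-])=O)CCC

Heavy atoms from the SMILES: 17 C, 2 N, 6 O.
Implicit hydrogens by atom environment:
  7 × C: 2 H each → 14
  4 × C (aromatic): no H
  4 × O: no H
  2 × C: 3 H each → 6
  2 × C (aromatic): 1 H each → 2
  2 × C: no H
  2 × O (charge -1): no H
  1 × N: 1 H
  1 × N (charge +1): no H
  Total hydrogens = 23.
Net charge -1.
Molecular formula: C17H23N2O6-

C17H23N2O6-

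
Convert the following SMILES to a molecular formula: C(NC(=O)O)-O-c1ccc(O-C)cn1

C8H10N2O4

Heavy atoms from the SMILES: 8 C, 2 N, 4 O.
Implicit hydrogens by atom environment:
  3 × C (aromatic): 1 H each → 3
  3 × O: no H
  2 × C (aromatic): no H
  1 × C: 3 H
  1 × C: 2 H
  1 × C: no H
  1 × N: 1 H
  1 × N (aromatic): no H
  1 × O: 1 H
  Total hydrogens = 10.
Molecular formula: C8H10N2O4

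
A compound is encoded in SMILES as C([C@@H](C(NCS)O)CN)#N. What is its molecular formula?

C5H11N3OS

Heavy atoms from the SMILES: 5 C, 3 N, 1 O, 1 S.
Implicit hydrogens by atom environment:
  2 × C: 2 H each → 4
  2 × C: 1 H each → 2
  1 × C: no H
  1 × N: 2 H
  1 × N: 1 H
  1 × N: no H
  1 × O: 1 H
  1 × S: 1 H
  Total hydrogens = 11.
Molecular formula: C5H11N3OS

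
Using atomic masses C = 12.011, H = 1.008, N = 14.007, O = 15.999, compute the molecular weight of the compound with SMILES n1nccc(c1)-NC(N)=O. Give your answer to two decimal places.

138.13

Molecular formula: C5H6N4O.
M = 5×12.011 + 6×1.008 + 4×14.007 + 1×15.999 = 138.13 g/mol.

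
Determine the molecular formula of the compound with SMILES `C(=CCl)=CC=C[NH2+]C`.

Heavy atoms from the SMILES: 6 C, 1 Cl, 1 N.
Implicit hydrogens by atom environment:
  4 × C: 1 H each → 4
  1 × C: 3 H
  1 × C: no H
  1 × Cl: no H
  1 × N (charge +1): 2 H
  Total hydrogens = 9.
Net charge +1.
Molecular formula: C6H9ClN+

C6H9ClN+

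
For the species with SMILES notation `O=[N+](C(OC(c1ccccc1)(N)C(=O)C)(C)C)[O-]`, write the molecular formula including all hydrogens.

C12H16N2O4

Heavy atoms from the SMILES: 12 C, 2 N, 4 O.
Implicit hydrogens by atom environment:
  5 × C (aromatic): 1 H each → 5
  3 × C: 3 H each → 9
  3 × C: no H
  3 × O: no H
  1 × C (aromatic): no H
  1 × N: 2 H
  1 × N (charge +1): no H
  1 × O (charge -1): no H
  Total hydrogens = 16.
Molecular formula: C12H16N2O4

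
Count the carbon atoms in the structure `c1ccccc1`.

6

The symbol for carbon appears 6 times in the SMILES. Lowercase c denotes aromatic carbon and counts toward C.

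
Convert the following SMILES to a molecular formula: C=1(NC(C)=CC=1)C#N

C6H6N2

Heavy atoms from the SMILES: 6 C, 2 N.
Implicit hydrogens by atom environment:
  2 × C (aromatic): 1 H each → 2
  2 × C (aromatic): no H
  1 × C: 3 H
  1 × C: no H
  1 × N (aromatic): 1 H
  1 × N: no H
  Total hydrogens = 6.
Molecular formula: C6H6N2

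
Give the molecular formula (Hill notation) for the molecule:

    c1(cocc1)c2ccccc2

C10H8O

Heavy atoms from the SMILES: 10 C, 1 O.
Implicit hydrogens by atom environment:
  8 × C (aromatic): 1 H each → 8
  2 × C (aromatic): no H
  1 × O (aromatic): no H
  Total hydrogens = 8.
Molecular formula: C10H8O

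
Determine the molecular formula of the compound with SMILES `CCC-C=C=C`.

Heavy atoms from the SMILES: 6 C.
Implicit hydrogens by atom environment:
  3 × C: 2 H each → 6
  1 × C: 3 H
  1 × C: 1 H
  1 × C: no H
  Total hydrogens = 10.
Molecular formula: C6H10

C6H10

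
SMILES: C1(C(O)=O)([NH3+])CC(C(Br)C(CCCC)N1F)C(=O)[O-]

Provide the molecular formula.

C11H18BrFN2O4

Heavy atoms from the SMILES: 1 Br, 11 C, 1 F, 2 N, 4 O.
Implicit hydrogens by atom environment:
  4 × C: 2 H each → 8
  3 × C: 1 H each → 3
  3 × C: no H
  2 × O: no H
  1 × Br: no H
  1 × C: 3 H
  1 × F: no H
  1 × N (charge +1): 3 H
  1 × N: no H
  1 × O: 1 H
  1 × O (charge -1): no H
  Total hydrogens = 18.
Molecular formula: C11H18BrFN2O4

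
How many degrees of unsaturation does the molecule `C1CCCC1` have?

Molecular formula from the SMILES: C5H10.
DoU = (2C + 2 + N − H − X)/2 = (2·5 + 2 + 0 − 10 − 0)/2 = 2/2 = 1.
(Structurally: 1 ring(s) + 0 π bond(s) = 1.)

1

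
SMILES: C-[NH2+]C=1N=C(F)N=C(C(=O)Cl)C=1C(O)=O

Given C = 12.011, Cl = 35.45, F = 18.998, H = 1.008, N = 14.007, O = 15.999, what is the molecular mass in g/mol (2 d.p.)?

Molecular formula: C7H6ClFN3O3+.
M = 7×12.011 + 1×35.45 + 1×18.998 + 6×1.008 + 3×14.007 + 3×15.999 = 234.59 g/mol.

234.59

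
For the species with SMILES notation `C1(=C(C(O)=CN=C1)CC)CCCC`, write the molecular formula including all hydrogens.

Heavy atoms from the SMILES: 11 C, 1 N, 1 O.
Implicit hydrogens by atom environment:
  4 × C: 2 H each → 8
  3 × C (aromatic): no H
  2 × C: 3 H each → 6
  2 × C (aromatic): 1 H each → 2
  1 × N (aromatic): no H
  1 × O: 1 H
  Total hydrogens = 17.
Molecular formula: C11H17NO

C11H17NO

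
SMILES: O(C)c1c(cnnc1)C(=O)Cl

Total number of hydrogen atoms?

5

Hydrogens are implicit in SMILES; fill each atom to its normal valence:
  2 × C (aromatic): 1 H each → 2
  2 × C (aromatic): no H
  2 × N (aromatic): no H
  2 × O: no H
  1 × C: 3 H
  1 × C: no H
  1 × Cl: no H
  Total hydrogens = 5.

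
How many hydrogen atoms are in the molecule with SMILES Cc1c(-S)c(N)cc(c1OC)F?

10

Hydrogens are implicit in SMILES; fill each atom to its normal valence:
  5 × C (aromatic): no H
  2 × C: 3 H each → 6
  1 × C (aromatic): 1 H
  1 × F: no H
  1 × N: 2 H
  1 × O: no H
  1 × S: 1 H
  Total hydrogens = 10.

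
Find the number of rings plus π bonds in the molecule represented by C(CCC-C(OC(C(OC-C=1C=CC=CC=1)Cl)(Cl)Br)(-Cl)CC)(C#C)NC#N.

8

Molecular formula from the SMILES: C19H22BrCl3N2O2.
DoU = (2C + 2 + N − H − X)/2 = (2·19 + 2 + 2 − 22 − 4)/2 = 16/2 = 8.
(Structurally: 1 ring(s) + 7 π bond(s) = 8.)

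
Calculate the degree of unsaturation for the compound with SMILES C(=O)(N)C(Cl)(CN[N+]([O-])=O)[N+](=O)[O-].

3

Molecular formula from the SMILES: C3H5ClN4O5.
DoU = (2C + 2 + N − H − X)/2 = (2·3 + 2 + 4 − 5 − 1)/2 = 6/2 = 3.
(Structurally: 0 ring(s) + 3 π bond(s) = 3.)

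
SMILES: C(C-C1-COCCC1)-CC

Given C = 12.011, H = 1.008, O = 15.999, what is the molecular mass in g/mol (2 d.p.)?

142.24

Molecular formula: C9H18O.
M = 9×12.011 + 18×1.008 + 1×15.999 = 142.24 g/mol.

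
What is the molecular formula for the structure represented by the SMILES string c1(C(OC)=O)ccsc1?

Heavy atoms from the SMILES: 6 C, 2 O, 1 S.
Implicit hydrogens by atom environment:
  3 × C (aromatic): 1 H each → 3
  2 × O: no H
  1 × C: 3 H
  1 × C (aromatic): no H
  1 × C: no H
  1 × S (aromatic): no H
  Total hydrogens = 6.
Molecular formula: C6H6O2S

C6H6O2S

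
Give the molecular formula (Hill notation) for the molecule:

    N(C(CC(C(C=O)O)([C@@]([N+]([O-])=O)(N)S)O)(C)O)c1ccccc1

Heavy atoms from the SMILES: 13 C, 3 N, 6 O, 1 S.
Implicit hydrogens by atom environment:
  5 × C (aromatic): 1 H each → 5
  3 × C: no H
  3 × O: 1 H each → 3
  2 × C: 1 H each → 2
  2 × O: no H
  1 × C: 3 H
  1 × C: 2 H
  1 × C (aromatic): no H
  1 × N: 2 H
  1 × N: 1 H
  1 × N (charge +1): no H
  1 × O (charge -1): no H
  1 × S: 1 H
  Total hydrogens = 19.
Molecular formula: C13H19N3O6S

C13H19N3O6S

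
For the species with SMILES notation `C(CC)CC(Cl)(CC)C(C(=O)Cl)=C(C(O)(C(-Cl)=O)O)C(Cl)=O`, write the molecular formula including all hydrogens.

C13H16Cl4O5

Heavy atoms from the SMILES: 13 C, 4 Cl, 5 O.
Implicit hydrogens by atom environment:
  7 × C: no H
  4 × C: 2 H each → 8
  4 × Cl: no H
  3 × O: no H
  2 × C: 3 H each → 6
  2 × O: 1 H each → 2
  Total hydrogens = 16.
Molecular formula: C13H16Cl4O5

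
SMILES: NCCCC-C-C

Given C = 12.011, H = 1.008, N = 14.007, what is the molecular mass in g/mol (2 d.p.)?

101.19

Molecular formula: C6H15N.
M = 6×12.011 + 15×1.008 + 1×14.007 = 101.19 g/mol.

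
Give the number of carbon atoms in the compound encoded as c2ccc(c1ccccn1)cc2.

The symbol for carbon appears 11 times in the SMILES. Lowercase c denotes aromatic carbon and counts toward C.

11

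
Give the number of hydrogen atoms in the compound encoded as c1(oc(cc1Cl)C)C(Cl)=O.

Hydrogens are implicit in SMILES; fill each atom to its normal valence:
  3 × C (aromatic): no H
  2 × Cl: no H
  1 × C: 3 H
  1 × C (aromatic): 1 H
  1 × C: no H
  1 × O (aromatic): no H
  1 × O: no H
  Total hydrogens = 4.

4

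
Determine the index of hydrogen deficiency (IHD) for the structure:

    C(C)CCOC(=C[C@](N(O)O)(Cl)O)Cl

Molecular formula from the SMILES: C7H13Cl2NO4.
DoU = (2C + 2 + N − H − X)/2 = (2·7 + 2 + 1 − 13 − 2)/2 = 2/2 = 1.
(Structurally: 0 ring(s) + 1 π bond(s) = 1.)

1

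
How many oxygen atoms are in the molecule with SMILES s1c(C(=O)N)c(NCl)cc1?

1

The symbol for oxygen appears 1 time in the SMILES.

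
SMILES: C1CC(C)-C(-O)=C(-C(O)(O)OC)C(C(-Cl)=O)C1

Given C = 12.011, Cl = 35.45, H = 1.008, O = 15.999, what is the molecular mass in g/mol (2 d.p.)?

264.70

Molecular formula: C11H17ClO5.
M = 11×12.011 + 1×35.45 + 17×1.008 + 5×15.999 = 264.70 g/mol.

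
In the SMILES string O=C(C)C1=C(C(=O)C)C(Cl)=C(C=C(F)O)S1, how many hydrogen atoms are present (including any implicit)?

8

Hydrogens are implicit in SMILES; fill each atom to its normal valence:
  4 × C (aromatic): no H
  3 × C: no H
  2 × C: 3 H each → 6
  2 × O: no H
  1 × C: 1 H
  1 × Cl: no H
  1 × F: no H
  1 × O: 1 H
  1 × S (aromatic): no H
  Total hydrogens = 8.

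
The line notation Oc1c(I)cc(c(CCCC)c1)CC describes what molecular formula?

Heavy atoms from the SMILES: 12 C, 1 I, 1 O.
Implicit hydrogens by atom environment:
  4 × C: 2 H each → 8
  4 × C (aromatic): no H
  2 × C: 3 H each → 6
  2 × C (aromatic): 1 H each → 2
  1 × I: no H
  1 × O: 1 H
  Total hydrogens = 17.
Molecular formula: C12H17IO

C12H17IO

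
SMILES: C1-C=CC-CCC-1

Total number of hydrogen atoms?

Hydrogens are implicit in SMILES; fill each atom to its normal valence:
  5 × C: 2 H each → 10
  2 × C: 1 H each → 2
  Total hydrogens = 12.

12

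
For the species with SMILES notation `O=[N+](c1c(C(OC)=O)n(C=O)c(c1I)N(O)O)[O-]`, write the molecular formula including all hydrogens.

Heavy atoms from the SMILES: 7 C, 1 I, 3 N, 7 O.
Implicit hydrogens by atom environment:
  4 × C (aromatic): no H
  4 × O: no H
  2 × O: 1 H each → 2
  1 × C: 3 H
  1 × C: 1 H
  1 × C: no H
  1 × I: no H
  1 × N (aromatic): no H
  1 × N: no H
  1 × N (charge +1): no H
  1 × O (charge -1): no H
  Total hydrogens = 6.
Molecular formula: C7H6IN3O7

C7H6IN3O7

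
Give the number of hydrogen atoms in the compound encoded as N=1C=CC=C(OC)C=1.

Hydrogens are implicit in SMILES; fill each atom to its normal valence:
  4 × C (aromatic): 1 H each → 4
  1 × C: 3 H
  1 × C (aromatic): no H
  1 × N (aromatic): no H
  1 × O: no H
  Total hydrogens = 7.

7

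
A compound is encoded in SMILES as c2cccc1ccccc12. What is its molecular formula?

C10H8

Heavy atoms from the SMILES: 10 C.
Implicit hydrogens by atom environment:
  8 × C (aromatic): 1 H each → 8
  2 × C (aromatic): no H
  Total hydrogens = 8.
Molecular formula: C10H8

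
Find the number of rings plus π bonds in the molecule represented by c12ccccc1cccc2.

7

Molecular formula from the SMILES: C10H8.
DoU = (2C + 2 + N − H − X)/2 = (2·10 + 2 + 0 − 8 − 0)/2 = 14/2 = 7.
(Structurally: 2 ring(s) + 5 π bond(s) = 7.)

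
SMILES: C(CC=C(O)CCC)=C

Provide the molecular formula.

Heavy atoms from the SMILES: 8 C, 1 O.
Implicit hydrogens by atom environment:
  4 × C: 2 H each → 8
  2 × C: 1 H each → 2
  1 × C: 3 H
  1 × C: no H
  1 × O: 1 H
  Total hydrogens = 14.
Molecular formula: C8H14O

C8H14O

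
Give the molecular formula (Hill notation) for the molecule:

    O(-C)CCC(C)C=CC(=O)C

Heavy atoms from the SMILES: 9 C, 2 O.
Implicit hydrogens by atom environment:
  3 × C: 3 H each → 9
  3 × C: 1 H each → 3
  2 × C: 2 H each → 4
  2 × O: no H
  1 × C: no H
  Total hydrogens = 16.
Molecular formula: C9H16O2

C9H16O2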